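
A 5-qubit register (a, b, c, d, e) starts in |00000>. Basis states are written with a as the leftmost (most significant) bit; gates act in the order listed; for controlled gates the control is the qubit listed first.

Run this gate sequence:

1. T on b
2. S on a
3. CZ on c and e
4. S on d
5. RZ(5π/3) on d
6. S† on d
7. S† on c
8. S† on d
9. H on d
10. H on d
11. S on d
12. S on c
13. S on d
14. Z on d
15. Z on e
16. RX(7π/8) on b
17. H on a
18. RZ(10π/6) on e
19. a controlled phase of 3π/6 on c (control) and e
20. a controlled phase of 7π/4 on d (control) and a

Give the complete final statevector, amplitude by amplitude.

The resulting statevector has amplitude sqrt(2)*exp(I*pi/3)*sin(pi/16)/2 on |00000>, -sqrt(2)*exp(5*I*pi/6)*cos(pi/16)/2 on |01000>, sqrt(2)*exp(I*pi/3)*sin(pi/16)/2 on |10000>, -sqrt(2)*exp(5*I*pi/6)*cos(pi/16)/2 on |11000>, and 0 on every other basis state. Key observation: the block from step 6 through step 13 cancels to the identity and can be dropped.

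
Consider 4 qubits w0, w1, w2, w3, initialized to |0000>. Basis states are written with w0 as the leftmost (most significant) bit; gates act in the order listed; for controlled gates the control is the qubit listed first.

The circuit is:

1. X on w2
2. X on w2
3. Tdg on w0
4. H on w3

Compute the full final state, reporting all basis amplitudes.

After the circuit, the state carries amplitude sqrt(2)/2 on |0000>, sqrt(2)/2 on |0001>, and 0 on every other basis state.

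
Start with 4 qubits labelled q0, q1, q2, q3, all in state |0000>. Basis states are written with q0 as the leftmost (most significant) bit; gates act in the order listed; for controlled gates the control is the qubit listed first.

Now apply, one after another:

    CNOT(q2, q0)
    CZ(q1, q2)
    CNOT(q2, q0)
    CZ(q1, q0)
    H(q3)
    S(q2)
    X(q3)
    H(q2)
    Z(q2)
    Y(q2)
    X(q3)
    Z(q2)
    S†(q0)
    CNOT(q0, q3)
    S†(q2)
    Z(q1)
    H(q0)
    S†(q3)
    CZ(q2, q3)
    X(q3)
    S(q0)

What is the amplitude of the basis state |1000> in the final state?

The amplitude on |1000> is sqrt(2)*I/4.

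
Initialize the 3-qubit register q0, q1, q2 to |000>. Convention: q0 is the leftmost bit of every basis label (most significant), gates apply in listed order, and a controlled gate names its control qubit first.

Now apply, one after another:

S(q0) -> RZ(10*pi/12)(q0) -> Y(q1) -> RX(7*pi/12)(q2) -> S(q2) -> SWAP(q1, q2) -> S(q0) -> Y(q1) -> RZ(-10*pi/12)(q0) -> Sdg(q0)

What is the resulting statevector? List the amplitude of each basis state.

The final amplitudes are sqrt(6 - 3*sqrt(2))/4 + sqrt(sqrt(2) + 2)/4 on |001>, -sqrt(3*sqrt(2) + 6)/4 + sqrt(2 - sqrt(2))/4 on |011>, and 0 on every other basis state.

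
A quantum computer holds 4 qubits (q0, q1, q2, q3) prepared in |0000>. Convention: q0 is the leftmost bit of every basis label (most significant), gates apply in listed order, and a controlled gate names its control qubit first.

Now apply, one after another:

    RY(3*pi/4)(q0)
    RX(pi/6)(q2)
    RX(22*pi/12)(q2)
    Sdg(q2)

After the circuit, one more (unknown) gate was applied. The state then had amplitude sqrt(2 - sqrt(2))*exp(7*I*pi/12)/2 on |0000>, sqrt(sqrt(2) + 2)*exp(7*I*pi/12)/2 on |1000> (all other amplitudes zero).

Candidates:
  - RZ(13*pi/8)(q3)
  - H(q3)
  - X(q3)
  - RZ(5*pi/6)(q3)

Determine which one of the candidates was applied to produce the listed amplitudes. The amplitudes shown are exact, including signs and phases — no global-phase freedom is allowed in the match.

It was RZ(5*pi/6)(q3) that produced the state shown.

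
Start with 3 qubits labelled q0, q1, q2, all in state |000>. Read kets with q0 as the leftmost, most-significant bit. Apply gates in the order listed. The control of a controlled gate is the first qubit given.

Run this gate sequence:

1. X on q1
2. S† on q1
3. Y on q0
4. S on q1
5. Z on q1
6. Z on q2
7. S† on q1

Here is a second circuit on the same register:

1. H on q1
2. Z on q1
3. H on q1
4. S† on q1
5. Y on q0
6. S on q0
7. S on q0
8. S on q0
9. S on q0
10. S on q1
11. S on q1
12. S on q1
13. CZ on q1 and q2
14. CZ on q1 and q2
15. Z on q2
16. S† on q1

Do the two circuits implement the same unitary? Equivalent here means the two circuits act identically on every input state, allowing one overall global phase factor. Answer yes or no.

Yes, they are equivalent — the unitaries differ by at most a global phase.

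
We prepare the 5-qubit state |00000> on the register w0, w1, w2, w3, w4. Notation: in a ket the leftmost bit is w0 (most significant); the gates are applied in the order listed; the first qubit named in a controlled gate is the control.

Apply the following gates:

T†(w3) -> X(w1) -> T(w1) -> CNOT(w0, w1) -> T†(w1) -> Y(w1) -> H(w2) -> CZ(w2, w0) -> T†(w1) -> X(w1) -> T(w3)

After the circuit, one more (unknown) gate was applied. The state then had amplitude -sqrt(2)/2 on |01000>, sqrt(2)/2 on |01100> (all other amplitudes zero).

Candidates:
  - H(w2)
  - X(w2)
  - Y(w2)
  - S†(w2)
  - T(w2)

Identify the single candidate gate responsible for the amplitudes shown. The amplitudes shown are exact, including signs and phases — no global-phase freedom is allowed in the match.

The applied gate was Y(w2).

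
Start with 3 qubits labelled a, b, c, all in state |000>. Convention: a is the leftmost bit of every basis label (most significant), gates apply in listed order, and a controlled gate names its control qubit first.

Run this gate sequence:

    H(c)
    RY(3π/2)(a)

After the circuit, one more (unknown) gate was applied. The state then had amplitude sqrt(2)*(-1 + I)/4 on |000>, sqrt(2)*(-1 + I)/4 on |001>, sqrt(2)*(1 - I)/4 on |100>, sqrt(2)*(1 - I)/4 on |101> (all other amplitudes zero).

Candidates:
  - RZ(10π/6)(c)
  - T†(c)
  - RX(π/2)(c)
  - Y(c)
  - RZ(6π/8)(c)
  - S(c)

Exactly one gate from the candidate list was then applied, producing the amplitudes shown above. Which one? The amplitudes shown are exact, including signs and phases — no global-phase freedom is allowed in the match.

It was RX(π/2)(c) that produced the state shown.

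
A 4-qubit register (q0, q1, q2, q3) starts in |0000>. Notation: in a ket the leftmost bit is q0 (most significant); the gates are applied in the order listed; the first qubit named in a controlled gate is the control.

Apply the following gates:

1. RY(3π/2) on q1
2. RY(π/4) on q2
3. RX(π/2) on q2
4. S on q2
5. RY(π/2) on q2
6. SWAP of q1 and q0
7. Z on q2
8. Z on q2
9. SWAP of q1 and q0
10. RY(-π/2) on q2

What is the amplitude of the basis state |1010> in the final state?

The amplitude on |1010> is 0. Key observation: steps 5-10 multiply out to the identity, so the circuit reduces to the remaining gates.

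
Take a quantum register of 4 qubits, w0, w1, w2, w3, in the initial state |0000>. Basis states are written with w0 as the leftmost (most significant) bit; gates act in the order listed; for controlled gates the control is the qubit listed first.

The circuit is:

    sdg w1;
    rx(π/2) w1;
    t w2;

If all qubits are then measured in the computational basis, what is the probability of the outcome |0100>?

The probability of measuring |0100> is 1/2.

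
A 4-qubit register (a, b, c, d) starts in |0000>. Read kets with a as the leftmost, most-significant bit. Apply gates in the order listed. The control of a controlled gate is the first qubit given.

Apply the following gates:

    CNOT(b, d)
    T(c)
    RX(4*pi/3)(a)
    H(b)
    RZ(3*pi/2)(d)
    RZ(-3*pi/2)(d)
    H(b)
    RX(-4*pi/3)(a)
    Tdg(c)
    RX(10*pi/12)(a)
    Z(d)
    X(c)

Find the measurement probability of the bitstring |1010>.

Outcome |1010> occurs with probability sqrt(3)/4 + 1/2. Key observation: steps 2-9 multiply out to the identity, so the circuit reduces to the remaining gates.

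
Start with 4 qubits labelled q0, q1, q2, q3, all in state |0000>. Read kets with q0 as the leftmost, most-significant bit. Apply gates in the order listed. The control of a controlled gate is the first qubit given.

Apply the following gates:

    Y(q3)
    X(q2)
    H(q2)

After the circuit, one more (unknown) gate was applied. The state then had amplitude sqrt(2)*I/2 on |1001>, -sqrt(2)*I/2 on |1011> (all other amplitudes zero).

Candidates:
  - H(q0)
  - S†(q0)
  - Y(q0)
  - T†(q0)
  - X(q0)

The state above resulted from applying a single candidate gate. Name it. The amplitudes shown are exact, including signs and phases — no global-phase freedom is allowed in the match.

It was X(q0) that produced the state shown.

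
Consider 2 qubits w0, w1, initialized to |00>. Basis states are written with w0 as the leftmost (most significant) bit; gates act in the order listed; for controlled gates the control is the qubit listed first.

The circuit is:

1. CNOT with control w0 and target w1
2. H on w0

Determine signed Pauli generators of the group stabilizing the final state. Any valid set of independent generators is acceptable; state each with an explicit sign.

The stabilizer group can be generated by +XI, +IZ, among other valid generating sets.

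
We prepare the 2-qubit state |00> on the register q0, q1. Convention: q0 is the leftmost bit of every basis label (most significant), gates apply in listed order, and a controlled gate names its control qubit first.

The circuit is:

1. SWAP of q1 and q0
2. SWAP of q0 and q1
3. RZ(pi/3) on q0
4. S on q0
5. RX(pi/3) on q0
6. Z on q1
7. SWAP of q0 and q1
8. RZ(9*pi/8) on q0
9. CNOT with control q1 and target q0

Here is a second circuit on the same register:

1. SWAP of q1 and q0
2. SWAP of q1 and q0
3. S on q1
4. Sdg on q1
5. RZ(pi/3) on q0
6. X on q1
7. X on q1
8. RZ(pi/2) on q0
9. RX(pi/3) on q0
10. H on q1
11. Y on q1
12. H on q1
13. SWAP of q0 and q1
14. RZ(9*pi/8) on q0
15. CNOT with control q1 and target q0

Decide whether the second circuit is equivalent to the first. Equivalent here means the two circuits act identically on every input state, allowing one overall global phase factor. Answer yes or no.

No: there is an input state on which the two circuits produce genuinely different outputs (not merely differing by a phase).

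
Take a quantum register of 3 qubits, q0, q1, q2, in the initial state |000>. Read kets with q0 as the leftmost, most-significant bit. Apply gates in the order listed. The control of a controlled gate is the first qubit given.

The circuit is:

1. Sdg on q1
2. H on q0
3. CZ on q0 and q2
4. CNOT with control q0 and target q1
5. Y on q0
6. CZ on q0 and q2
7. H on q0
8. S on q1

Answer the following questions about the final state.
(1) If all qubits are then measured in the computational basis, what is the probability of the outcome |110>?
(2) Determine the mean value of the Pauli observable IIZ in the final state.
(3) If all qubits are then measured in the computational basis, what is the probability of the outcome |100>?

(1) Outcome |110> occurs with probability 1/4.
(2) The observable IIZ averages to 1.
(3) Outcome |100> occurs with probability 1/4.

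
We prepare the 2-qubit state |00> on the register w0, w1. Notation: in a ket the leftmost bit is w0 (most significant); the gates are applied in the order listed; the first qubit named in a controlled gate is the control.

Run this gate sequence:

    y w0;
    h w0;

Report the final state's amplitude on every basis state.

The resulting statevector has amplitude sqrt(2)*I/2 on |00>, 0 on |01>, -sqrt(2)*I/2 on |10>, 0 on |11>.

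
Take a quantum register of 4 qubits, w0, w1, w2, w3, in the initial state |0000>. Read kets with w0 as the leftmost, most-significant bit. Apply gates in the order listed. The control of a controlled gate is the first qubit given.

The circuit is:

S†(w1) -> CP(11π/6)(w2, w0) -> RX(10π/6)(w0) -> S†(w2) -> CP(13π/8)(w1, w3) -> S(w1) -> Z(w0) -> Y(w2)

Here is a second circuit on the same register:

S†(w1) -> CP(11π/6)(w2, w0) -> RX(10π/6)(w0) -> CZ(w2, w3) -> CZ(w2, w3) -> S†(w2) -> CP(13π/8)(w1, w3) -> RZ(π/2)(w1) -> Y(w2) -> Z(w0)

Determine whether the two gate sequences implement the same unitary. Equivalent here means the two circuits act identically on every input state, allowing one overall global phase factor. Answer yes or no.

Yes, they are equivalent — the unitaries differ by at most a global phase.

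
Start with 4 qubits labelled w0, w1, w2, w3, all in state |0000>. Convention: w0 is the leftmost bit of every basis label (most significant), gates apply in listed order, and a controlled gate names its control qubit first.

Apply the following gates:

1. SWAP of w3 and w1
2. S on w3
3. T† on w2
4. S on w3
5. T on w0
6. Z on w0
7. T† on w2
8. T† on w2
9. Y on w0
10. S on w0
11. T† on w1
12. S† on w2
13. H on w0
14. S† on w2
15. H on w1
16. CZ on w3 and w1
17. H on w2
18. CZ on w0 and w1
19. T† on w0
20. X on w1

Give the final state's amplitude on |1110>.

|1110> carries amplitude -sqrt(2)*exp(3*I*pi/4)/4 in the final state.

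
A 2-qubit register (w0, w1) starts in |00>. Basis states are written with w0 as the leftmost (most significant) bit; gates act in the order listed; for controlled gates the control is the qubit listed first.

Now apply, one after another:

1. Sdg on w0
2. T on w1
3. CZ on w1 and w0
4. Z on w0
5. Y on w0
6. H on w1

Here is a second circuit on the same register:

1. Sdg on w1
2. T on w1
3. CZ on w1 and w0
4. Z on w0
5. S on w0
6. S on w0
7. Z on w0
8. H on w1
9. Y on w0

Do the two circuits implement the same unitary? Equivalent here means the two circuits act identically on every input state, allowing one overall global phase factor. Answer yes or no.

No — the two circuits implement different unitaries, even allowing a global phase.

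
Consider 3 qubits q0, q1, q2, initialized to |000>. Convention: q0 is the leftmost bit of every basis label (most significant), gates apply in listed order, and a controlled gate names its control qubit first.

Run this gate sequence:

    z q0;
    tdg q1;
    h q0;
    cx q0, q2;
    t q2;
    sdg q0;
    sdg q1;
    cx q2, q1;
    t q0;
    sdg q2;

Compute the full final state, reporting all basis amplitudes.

The resulting statevector has amplitude sqrt(2)/2 on |000>, -sqrt(2)*I/2 on |111>, and 0 on every other basis state.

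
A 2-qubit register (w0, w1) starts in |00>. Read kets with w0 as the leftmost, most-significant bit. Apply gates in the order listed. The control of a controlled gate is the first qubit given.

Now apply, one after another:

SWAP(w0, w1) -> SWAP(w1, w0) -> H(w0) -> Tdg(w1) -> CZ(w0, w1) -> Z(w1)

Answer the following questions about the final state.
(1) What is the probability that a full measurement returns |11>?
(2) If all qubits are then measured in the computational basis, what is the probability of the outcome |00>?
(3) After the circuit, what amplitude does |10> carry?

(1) A full measurement returns |11> with probability 0.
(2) The probability of measuring |00> is 1/2.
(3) The amplitude on |10> is sqrt(2)/2.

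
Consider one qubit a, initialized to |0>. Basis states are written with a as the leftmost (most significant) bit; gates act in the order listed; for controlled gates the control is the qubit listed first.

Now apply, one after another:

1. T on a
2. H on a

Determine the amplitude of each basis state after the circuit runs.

After the circuit, the state carries amplitude sqrt(2)/2 on |0>, sqrt(2)/2 on |1>.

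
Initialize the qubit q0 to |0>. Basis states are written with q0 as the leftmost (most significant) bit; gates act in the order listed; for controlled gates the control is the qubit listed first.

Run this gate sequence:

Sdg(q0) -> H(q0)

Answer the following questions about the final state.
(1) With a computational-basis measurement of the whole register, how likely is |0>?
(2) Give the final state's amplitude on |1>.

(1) The probability of measuring |0> is 1/2.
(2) |1> carries amplitude sqrt(2)/2 in the final state.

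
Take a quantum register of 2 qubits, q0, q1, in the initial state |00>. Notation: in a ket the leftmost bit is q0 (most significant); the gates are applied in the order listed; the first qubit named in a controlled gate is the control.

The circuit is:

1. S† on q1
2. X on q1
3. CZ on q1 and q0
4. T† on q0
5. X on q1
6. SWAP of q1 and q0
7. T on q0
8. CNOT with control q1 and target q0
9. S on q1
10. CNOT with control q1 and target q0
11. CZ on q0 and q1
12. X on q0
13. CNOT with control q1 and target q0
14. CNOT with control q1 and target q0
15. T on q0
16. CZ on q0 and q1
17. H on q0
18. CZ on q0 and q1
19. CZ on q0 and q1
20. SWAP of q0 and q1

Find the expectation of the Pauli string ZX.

In the final state, ZX has expectation -1.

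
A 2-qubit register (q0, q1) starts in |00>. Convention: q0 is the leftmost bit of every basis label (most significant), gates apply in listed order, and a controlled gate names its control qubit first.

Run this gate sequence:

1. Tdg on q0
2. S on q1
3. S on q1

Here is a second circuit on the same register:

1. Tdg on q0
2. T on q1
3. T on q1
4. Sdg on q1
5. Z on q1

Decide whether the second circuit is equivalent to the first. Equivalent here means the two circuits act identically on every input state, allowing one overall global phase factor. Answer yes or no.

Yes, they are equivalent — the unitaries differ by at most a global phase.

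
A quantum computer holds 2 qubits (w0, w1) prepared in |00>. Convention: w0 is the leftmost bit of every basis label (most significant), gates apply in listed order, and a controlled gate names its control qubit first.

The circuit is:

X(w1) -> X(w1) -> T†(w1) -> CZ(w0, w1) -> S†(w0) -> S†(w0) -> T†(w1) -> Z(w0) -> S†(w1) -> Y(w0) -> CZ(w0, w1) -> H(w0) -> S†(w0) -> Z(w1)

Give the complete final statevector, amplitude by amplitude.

After the circuit, the state carries amplitude sqrt(2)*I/2 on |00>, 0 on |01>, -sqrt(2)/2 on |10>, 0 on |11>.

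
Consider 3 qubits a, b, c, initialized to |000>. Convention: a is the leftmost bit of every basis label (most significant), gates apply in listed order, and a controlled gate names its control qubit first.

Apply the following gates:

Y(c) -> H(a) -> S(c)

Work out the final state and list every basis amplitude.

The final amplitudes are -sqrt(2)/2 on |001>, -sqrt(2)/2 on |101>, and 0 on every other basis state.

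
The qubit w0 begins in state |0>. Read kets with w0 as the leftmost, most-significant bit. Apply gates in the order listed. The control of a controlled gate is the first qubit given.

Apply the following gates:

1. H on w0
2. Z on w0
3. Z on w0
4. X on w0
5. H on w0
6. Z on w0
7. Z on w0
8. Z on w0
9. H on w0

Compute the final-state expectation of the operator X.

The expectation value of X is 1.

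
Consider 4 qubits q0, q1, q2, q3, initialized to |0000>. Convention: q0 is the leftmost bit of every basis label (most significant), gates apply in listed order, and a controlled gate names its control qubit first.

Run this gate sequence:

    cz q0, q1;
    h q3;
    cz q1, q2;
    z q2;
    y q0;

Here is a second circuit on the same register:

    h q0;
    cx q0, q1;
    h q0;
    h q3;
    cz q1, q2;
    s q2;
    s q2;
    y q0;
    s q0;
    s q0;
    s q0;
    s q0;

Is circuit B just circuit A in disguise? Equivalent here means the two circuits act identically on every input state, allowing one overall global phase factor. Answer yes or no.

No: there is an input state on which the two circuits produce genuinely different outputs (not merely differing by a phase).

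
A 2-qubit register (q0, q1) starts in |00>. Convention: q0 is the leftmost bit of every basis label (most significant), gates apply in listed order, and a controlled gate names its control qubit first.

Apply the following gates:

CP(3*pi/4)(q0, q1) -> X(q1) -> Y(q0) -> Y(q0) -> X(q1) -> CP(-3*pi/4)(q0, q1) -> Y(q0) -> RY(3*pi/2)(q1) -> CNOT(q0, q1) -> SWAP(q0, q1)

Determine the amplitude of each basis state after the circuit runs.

The final amplitudes are 0 on |00>, sqrt(2)*I/2 on |01>, 0 on |10>, -sqrt(2)*I/2 on |11>. Key observation: gates 1-6 undo each other exactly, leaving only the rest of the circuit to track.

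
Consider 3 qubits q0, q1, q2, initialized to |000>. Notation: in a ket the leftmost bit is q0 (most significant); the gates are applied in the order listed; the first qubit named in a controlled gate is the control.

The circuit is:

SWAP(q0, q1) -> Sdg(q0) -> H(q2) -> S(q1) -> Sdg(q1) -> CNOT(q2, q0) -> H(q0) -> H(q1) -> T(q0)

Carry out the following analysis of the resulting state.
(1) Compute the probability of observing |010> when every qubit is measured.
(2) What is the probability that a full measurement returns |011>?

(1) Outcome |010> occurs with probability 1/8.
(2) A full measurement returns |011> with probability 1/8.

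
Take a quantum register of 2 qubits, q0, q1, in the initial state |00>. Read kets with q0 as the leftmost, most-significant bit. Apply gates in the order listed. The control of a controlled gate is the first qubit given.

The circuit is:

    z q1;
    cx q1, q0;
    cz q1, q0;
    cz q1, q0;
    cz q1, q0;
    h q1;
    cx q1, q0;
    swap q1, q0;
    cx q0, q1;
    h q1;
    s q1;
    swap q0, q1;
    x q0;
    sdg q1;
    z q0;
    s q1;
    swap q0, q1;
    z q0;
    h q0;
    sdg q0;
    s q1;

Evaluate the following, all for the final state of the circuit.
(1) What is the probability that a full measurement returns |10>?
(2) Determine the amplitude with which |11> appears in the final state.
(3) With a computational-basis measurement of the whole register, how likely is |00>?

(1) The probability of measuring |10> is 1/2.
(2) |11> carries amplitude -sqrt(2)/2 in the final state.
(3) The probability of measuring |00> is 0.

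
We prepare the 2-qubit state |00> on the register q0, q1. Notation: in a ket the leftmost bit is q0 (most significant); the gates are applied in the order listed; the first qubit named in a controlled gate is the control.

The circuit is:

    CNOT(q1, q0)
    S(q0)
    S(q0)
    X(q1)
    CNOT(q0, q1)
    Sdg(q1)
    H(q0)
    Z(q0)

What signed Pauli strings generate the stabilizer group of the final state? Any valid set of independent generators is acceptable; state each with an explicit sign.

The stabilizer group can be generated by -XI, -IZ, among other valid generating sets.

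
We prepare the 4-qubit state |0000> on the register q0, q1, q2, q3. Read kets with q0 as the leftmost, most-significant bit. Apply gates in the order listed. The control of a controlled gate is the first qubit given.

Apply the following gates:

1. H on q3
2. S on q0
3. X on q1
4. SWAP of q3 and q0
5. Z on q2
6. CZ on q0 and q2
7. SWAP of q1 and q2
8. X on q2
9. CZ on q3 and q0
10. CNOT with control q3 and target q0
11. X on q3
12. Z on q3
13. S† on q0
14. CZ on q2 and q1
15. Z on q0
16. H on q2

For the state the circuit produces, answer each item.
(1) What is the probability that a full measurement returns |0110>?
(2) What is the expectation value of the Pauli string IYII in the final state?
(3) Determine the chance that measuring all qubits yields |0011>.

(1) A full measurement returns |0110> with probability 0.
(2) In the final state, IYII has expectation 0.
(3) Outcome |0011> occurs with probability 1/4.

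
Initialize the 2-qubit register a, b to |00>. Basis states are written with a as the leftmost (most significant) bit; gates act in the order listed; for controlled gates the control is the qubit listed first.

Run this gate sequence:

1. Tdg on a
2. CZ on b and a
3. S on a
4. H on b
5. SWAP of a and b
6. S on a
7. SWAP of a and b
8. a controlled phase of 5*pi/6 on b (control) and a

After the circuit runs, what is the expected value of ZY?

The observable ZY averages to 1.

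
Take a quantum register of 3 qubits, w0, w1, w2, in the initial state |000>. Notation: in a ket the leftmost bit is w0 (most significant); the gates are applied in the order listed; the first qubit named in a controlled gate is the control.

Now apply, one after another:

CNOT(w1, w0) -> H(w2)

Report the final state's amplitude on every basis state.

After the circuit, the state carries amplitude sqrt(2)/2 on |000>, sqrt(2)/2 on |001>, and 0 on every other basis state.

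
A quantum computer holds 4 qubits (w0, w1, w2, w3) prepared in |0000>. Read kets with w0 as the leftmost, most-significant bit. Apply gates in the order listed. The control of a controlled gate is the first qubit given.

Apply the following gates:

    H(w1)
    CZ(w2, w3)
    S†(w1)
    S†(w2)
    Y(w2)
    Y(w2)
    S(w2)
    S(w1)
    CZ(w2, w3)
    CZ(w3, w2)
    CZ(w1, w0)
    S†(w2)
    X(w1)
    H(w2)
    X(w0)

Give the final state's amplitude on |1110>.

The amplitude on |1110> is 1/2. Key observation: steps 2-9 multiply out to the identity, so the circuit reduces to the remaining gates.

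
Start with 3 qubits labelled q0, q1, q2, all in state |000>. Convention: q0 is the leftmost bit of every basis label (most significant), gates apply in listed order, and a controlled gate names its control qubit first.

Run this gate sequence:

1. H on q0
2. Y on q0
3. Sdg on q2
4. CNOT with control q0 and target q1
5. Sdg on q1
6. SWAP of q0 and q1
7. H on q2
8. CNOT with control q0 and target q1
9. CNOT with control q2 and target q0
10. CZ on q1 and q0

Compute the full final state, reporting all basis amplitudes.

The final amplitudes are -I/2 on |000>, 1/2 on |001>, 0 on |010>, 0 on |011>, 1/2 on |100>, -I/2 on |101>, 0 on |110>, 0 on |111>.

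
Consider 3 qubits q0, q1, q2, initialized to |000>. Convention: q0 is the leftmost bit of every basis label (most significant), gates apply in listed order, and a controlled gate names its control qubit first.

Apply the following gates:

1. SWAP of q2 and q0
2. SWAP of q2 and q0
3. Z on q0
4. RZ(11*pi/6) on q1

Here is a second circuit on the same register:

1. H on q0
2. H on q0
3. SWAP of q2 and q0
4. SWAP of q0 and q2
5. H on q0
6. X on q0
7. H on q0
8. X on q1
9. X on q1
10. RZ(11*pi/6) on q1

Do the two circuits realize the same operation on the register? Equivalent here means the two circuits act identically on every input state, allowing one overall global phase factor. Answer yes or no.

Yes — the two circuits implement the same unitary up to a global phase.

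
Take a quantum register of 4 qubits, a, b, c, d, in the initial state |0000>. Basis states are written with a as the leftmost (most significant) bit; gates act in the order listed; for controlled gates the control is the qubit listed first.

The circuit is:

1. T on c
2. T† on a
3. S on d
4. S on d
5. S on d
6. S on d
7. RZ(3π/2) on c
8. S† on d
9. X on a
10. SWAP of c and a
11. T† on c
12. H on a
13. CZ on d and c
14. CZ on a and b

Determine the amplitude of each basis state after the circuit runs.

The resulting statevector has amplitude -sqrt(2)/2 on |0010>, -sqrt(2)/2 on |1010>, and 0 on every other basis state. Key observation: the block from step 3 through step 6 cancels to the identity and can be dropped.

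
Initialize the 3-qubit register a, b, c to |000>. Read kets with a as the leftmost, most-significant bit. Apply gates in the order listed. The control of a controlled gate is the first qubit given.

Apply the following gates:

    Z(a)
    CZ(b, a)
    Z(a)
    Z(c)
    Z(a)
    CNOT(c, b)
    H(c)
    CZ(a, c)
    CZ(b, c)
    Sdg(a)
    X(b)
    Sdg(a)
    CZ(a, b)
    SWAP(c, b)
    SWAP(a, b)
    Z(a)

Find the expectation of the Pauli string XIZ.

In the final state, XIZ has expectation 1.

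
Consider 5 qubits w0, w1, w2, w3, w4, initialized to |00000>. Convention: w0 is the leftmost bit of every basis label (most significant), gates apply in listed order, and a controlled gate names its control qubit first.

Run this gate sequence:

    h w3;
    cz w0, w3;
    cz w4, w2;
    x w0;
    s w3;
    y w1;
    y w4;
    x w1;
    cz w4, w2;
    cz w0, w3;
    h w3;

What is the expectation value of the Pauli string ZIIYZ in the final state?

The observable ZIIYZ averages to 1.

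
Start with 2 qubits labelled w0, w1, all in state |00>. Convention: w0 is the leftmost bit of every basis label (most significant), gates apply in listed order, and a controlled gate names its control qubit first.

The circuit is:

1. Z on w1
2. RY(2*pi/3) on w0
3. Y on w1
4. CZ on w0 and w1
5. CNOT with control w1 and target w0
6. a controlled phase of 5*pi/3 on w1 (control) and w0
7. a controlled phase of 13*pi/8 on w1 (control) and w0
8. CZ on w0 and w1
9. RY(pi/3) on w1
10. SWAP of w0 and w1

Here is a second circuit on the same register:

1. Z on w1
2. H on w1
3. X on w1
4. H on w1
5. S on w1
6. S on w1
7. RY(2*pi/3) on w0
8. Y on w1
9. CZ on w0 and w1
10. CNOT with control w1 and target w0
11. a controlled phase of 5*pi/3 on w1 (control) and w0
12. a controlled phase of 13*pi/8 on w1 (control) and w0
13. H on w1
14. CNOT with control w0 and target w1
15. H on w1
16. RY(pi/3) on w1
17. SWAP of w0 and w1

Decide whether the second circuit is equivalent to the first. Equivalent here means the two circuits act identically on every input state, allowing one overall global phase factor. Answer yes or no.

Yes — the two circuits implement the same unitary up to a global phase.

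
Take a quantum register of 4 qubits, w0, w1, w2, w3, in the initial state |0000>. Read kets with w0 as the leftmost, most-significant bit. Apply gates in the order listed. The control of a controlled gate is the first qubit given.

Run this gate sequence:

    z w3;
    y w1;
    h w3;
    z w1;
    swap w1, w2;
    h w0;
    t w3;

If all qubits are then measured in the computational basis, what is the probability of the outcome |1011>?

The probability of measuring |1011> is 1/4.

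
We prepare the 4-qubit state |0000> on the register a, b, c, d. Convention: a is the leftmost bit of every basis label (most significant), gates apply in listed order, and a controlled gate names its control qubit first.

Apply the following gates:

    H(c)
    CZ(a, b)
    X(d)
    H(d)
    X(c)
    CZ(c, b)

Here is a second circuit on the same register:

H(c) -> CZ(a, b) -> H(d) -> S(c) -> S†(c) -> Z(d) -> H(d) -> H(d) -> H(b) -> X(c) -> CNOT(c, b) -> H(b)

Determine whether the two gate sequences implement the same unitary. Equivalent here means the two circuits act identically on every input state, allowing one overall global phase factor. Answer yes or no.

Yes, they are equivalent — the unitaries differ by at most a global phase.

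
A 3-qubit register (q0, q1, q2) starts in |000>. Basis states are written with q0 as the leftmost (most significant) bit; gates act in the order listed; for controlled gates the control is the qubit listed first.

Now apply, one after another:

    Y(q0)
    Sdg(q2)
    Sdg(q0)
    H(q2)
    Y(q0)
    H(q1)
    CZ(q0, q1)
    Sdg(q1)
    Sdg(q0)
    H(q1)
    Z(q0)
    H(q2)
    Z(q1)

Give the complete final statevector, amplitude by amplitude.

The resulting statevector has amplitude -1/2 - I/2 on |000>, -1/2 + I/2 on |010>, and 0 on every other basis state.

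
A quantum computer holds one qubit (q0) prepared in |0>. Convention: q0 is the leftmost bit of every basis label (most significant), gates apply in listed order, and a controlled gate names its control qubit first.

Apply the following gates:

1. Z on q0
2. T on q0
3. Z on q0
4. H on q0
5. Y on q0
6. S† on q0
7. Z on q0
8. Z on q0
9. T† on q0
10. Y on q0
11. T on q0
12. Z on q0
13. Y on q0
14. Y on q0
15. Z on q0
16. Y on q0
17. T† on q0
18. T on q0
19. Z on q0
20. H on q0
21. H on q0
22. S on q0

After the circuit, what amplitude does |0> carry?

The final state's coefficient on |0> equals -sqrt(2)*exp(3*I*pi/4)/2. Key observation: gates 12-15 undo each other exactly, leaving only the rest of the circuit to track.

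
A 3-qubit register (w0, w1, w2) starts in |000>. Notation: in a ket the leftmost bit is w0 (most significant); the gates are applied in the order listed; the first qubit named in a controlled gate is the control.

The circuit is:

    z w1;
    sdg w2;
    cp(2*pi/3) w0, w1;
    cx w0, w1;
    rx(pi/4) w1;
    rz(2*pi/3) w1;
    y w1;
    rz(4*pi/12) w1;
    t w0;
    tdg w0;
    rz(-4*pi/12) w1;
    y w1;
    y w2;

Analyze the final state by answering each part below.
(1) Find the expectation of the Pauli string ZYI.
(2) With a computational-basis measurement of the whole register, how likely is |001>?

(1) The expectation value of ZYI is sqrt(2)/4. Key observation: steps 7-12 multiply out to the identity, so the circuit reduces to the remaining gates.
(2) The probability of measuring |001> is sqrt(2)/4 + 1/2.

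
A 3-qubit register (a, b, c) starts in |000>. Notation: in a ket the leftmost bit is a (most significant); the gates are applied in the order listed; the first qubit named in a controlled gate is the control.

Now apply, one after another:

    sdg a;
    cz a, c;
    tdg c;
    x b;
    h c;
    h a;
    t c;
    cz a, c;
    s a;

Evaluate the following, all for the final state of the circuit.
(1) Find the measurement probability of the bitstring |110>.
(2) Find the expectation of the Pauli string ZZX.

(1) The probability of measuring |110> is 1/4.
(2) The observable ZZX averages to -sqrt(2)/2.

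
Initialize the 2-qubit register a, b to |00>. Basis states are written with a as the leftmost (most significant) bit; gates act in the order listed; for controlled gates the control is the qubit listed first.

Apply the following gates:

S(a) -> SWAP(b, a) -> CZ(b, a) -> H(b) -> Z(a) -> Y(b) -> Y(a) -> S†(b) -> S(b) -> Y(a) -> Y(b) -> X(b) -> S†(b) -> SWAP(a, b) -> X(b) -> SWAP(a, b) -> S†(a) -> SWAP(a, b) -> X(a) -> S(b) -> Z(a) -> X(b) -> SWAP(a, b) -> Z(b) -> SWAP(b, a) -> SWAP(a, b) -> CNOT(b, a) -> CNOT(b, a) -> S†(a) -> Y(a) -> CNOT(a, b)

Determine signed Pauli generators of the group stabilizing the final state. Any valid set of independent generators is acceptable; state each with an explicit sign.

The final state is stabilized by the group generated by -IY, -ZI; other independent generating sets are equally valid. Key observation: gates 6-11 undo each other exactly, leaving only the rest of the circuit to track.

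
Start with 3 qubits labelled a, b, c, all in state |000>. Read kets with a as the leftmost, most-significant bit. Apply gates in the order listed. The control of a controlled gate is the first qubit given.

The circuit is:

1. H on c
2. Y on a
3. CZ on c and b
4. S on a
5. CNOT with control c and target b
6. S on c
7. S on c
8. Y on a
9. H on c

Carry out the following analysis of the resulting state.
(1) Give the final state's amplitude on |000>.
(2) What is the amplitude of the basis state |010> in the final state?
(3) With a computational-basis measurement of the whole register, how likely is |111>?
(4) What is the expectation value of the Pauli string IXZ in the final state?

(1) The final state's coefficient on |000> equals I/2.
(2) The amplitude on |010> is -I/2.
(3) A full measurement returns |111> with probability 0.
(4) The observable IXZ averages to -1.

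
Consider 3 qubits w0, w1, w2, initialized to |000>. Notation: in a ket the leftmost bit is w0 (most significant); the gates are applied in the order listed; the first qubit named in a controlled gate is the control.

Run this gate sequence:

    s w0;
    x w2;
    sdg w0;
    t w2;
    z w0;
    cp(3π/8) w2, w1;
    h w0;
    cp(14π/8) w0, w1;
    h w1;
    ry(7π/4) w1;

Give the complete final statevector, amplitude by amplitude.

The final amplitudes are 0 on |000>, (-sqrt(sqrt(2) + 2) - sqrt(2 - sqrt(2)))*exp(I*pi/4)/4 on |001>, 0 on |010>, (-sqrt(sqrt(2) + 2) + sqrt(2 - sqrt(2)))*exp(I*pi/4)/4 on |011>, 0 on |100>, (-sqrt(sqrt(2) + 2) - sqrt(2 - sqrt(2)))*exp(I*pi/4)/4 on |101>, 0 on |110>, (-sqrt(sqrt(2) + 2) + sqrt(2 - sqrt(2)))*exp(I*pi/4)/4 on |111>.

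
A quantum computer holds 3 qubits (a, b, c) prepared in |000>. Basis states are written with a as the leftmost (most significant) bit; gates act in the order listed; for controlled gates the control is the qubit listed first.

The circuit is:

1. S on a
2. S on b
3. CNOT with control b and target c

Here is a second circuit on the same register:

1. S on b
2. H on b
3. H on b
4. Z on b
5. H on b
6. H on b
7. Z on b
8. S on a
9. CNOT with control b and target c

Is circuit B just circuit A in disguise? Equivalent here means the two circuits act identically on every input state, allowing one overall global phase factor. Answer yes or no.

Yes — the two circuits implement the same unitary up to a global phase.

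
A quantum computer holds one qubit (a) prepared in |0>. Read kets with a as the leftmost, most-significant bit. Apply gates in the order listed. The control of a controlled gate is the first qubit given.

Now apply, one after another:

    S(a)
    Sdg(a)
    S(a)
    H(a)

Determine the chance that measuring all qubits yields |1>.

A full measurement returns |1> with probability 1/2. Key observation: steps 1-2 multiply out to the identity, so the circuit reduces to the remaining gates.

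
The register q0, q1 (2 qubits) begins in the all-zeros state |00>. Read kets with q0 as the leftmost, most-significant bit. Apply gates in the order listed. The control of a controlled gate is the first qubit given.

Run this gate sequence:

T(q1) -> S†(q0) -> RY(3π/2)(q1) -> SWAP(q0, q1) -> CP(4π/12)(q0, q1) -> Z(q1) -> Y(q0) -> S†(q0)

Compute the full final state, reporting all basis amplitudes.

The resulting statevector has amplitude -sqrt(2)*I/2 on |00>, 0 on |01>, -sqrt(2)/2 on |10>, 0 on |11>.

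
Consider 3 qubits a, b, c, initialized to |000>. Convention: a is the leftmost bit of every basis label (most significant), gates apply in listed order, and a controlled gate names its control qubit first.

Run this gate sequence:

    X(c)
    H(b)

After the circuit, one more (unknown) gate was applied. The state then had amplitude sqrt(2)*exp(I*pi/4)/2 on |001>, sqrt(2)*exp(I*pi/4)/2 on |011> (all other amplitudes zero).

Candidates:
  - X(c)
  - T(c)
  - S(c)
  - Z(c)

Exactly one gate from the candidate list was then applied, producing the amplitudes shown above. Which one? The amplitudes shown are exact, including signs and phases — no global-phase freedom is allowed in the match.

The unique candidate consistent with the amplitudes is T(c).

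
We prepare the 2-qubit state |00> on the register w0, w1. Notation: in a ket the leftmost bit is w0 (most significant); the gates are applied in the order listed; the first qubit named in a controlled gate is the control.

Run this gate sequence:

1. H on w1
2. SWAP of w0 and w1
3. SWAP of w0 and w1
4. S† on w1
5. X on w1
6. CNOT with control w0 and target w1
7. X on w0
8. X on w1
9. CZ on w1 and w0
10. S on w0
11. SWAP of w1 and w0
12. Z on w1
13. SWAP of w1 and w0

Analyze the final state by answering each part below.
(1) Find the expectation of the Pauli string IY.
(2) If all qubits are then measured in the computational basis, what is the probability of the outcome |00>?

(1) The observable IY averages to 1. Key observation: steps 2-3 multiply out to the identity, so the circuit reduces to the remaining gates.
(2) A full measurement returns |00> with probability 0.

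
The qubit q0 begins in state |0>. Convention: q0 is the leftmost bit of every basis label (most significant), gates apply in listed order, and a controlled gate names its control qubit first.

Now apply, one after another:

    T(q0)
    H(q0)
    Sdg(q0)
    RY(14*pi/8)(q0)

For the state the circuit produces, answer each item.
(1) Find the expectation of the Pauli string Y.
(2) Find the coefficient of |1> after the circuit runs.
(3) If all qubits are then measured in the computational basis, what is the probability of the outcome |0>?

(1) The observable Y averages to -1.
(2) |1> carries amplitude sqrt(2)*sqrt(2 - sqrt(2))/4 + sqrt(2)*I*sqrt(sqrt(2) + 2)/4 in the final state.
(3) The probability of measuring |0> is 1/2.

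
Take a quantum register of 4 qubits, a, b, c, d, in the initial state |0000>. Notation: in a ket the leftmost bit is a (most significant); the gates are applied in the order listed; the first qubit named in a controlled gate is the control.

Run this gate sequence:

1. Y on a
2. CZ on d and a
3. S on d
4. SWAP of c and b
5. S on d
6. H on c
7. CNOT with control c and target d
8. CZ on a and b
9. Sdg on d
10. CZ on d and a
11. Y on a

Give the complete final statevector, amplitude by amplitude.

The final amplitudes are sqrt(2)/2 on |0000>, sqrt(2)*I/2 on |0011>, and 0 on every other basis state.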